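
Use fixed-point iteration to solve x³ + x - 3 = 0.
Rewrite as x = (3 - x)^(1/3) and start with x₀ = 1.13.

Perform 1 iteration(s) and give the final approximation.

Equation: x³ + x - 3 = 0
Fixed-point form: x = (3 - x)^(1/3)
x₀ = 1.13

x_1 = g(1.130000) = 1.232009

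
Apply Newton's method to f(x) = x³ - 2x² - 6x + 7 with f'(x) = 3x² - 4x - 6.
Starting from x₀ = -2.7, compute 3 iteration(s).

f(x) = x³ - 2x² - 6x + 7
f'(x) = 3x² - 4x - 6
x₀ = -2.7

Newton-Raphson formula: x_{n+1} = x_n - f(x_n)/f'(x_n)

Iteration 1:
  f(-2.700000) = -11.063000
  f'(-2.700000) = 26.670000
  x_1 = -2.700000 - (-11.063000)/26.670000 = -2.285189
Iteration 2:
  f(-2.285189) = -1.666510
  f'(-2.285189) = 18.807029
  x_2 = -2.285189 - (-1.666510)/18.807029 = -2.196578
Iteration 3:
  f(-2.196578) = -0.068837
  f'(-2.196578) = 17.261182
  x_3 = -2.196578 - (-0.068837)/17.261182 = -2.192590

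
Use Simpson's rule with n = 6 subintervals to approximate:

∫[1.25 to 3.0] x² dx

f(x) = x²
a = 1.25, b = 3.0, n = 6
h = (b - a)/n = 0.291667

Simpson's rule: (h/3)[f(x₀) + 4f(x₁) + 2f(x₂) + ... + f(xₙ)]

x_0 = 1.2500, f(x_0) = 1.562500, coefficient = 1
x_1 = 1.5417, f(x_1) = 2.376736, coefficient = 4
x_2 = 1.8333, f(x_2) = 3.361111, coefficient = 2
x_3 = 2.1250, f(x_3) = 4.515625, coefficient = 4
x_4 = 2.4167, f(x_4) = 5.840278, coefficient = 2
x_5 = 2.7083, f(x_5) = 7.335069, coefficient = 4
x_6 = 3.0000, f(x_6) = 9.000000, coefficient = 1

I ≈ (0.291667/3) × 85.875000 = 8.348958
Exact value: 8.348958
Error: 0.000000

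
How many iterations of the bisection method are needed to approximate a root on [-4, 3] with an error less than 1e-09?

We need (b-a)/2^n ≤ 1e-09
(3 - (-4))/2^n ≤ 1e-09
7/2^n ≤ 1e-09
2^n ≥ 7000000000
n ≥ log₂(7000000000) = 32.70
n ≥ 33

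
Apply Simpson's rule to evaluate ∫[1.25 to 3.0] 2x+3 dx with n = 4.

f(x) = 2x+3
a = 1.25, b = 3.0, n = 4
h = (b - a)/n = 0.437500

Simpson's rule: (h/3)[f(x₀) + 4f(x₁) + 2f(x₂) + ... + f(xₙ)]

x_0 = 1.2500, f(x_0) = 5.500000, coefficient = 1
x_1 = 1.6875, f(x_1) = 6.375000, coefficient = 4
x_2 = 2.1250, f(x_2) = 7.250000, coefficient = 2
x_3 = 2.5625, f(x_3) = 8.125000, coefficient = 4
x_4 = 3.0000, f(x_4) = 9.000000, coefficient = 1

I ≈ (0.437500/3) × 87.000000 = 12.687500
Exact value: 12.687500
Error: 0.000000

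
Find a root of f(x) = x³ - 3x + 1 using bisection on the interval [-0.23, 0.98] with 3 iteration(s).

f(x) = x³ - 3x + 1
Initial interval: [-0.23, 0.98]

Iteration 1:
  c_1 = (-0.230000 + 0.980000)/2 = 0.375000
  f(c_1) = f(0.375000) = -0.072266
  f(a) × f(c) < 0, new interval: [-0.230000, 0.375000]
Iteration 2:
  c_2 = (-0.230000 + 0.375000)/2 = 0.072500
  f(c_2) = f(0.072500) = 0.782881
  f(a) × f(c) ≥ 0, new interval: [0.072500, 0.375000]
Iteration 3:
  c_3 = (0.072500 + 0.375000)/2 = 0.223750
  f(c_3) = f(0.223750) = 0.339952
  f(a) × f(c) ≥ 0, new interval: [0.223750, 0.375000]

After 3 iteration(s), the approximation is c_3 = 0.223750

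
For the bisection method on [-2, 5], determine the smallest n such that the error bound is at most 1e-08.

We need (b-a)/2^n ≤ 1e-08
(5 - (-2))/2^n ≤ 1e-08
7/2^n ≤ 1e-08
2^n ≥ 700000000
n ≥ log₂(700000000) = 29.38
n ≥ 30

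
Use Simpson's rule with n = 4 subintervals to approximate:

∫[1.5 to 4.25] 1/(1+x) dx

f(x) = 1/(1+x)
a = 1.5, b = 4.25, n = 4
h = (b - a)/n = 0.687500

Simpson's rule: (h/3)[f(x₀) + 4f(x₁) + 2f(x₂) + ... + f(xₙ)]

x_0 = 1.5000, f(x_0) = 0.400000, coefficient = 1
x_1 = 2.1875, f(x_1) = 0.313725, coefficient = 4
x_2 = 2.8750, f(x_2) = 0.258065, coefficient = 2
x_3 = 3.5625, f(x_3) = 0.219178, coefficient = 4
x_4 = 4.2500, f(x_4) = 0.190476, coefficient = 1

I ≈ (0.687500/3) × 3.238220 = 0.742092
Exact value: 0.741937
Error: 0.000155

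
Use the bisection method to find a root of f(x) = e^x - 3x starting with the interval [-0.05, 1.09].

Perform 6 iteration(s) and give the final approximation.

f(x) = e^x - 3x
Initial interval: [-0.05, 1.09]

Iteration 1:
  c_1 = (-0.050000 + 1.090000)/2 = 0.520000
  f(c_1) = f(0.520000) = 0.122028
  f(a) × f(c) ≥ 0, new interval: [0.520000, 1.090000]
Iteration 2:
  c_2 = (0.520000 + 1.090000)/2 = 0.805000
  f(c_2) = f(0.805000) = -0.178304
  f(a) × f(c) < 0, new interval: [0.520000, 0.805000]
Iteration 3:
  c_3 = (0.520000 + 0.805000)/2 = 0.662500
  f(c_3) = f(0.662500) = -0.047865
  f(a) × f(c) < 0, new interval: [0.520000, 0.662500]
Iteration 4:
  c_4 = (0.520000 + 0.662500)/2 = 0.591250
  f(c_4) = f(0.591250) = 0.032495
  f(a) × f(c) ≥ 0, new interval: [0.591250, 0.662500]
Iteration 5:
  c_5 = (0.591250 + 0.662500)/2 = 0.626875
  f(c_5) = f(0.626875) = -0.008873
  f(a) × f(c) < 0, new interval: [0.591250, 0.626875]
Iteration 6:
  c_6 = (0.591250 + 0.626875)/2 = 0.609063
  f(c_6) = f(0.609063) = 0.011519
  f(a) × f(c) ≥ 0, new interval: [0.609063, 0.626875]

After 6 iteration(s), the approximation is c_6 = 0.609063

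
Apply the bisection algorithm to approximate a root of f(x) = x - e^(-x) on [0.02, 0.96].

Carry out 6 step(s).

f(x) = x - e^(-x)
Initial interval: [0.02, 0.96]

Iteration 1:
  c_1 = (0.020000 + 0.960000)/2 = 0.490000
  f(c_1) = f(0.490000) = -0.122626
  f(a) × f(c) ≥ 0, new interval: [0.490000, 0.960000]
Iteration 2:
  c_2 = (0.490000 + 0.960000)/2 = 0.725000
  f(c_2) = f(0.725000) = 0.240675
  f(a) × f(c) < 0, new interval: [0.490000, 0.725000]
Iteration 3:
  c_3 = (0.490000 + 0.725000)/2 = 0.607500
  f(c_3) = f(0.607500) = 0.062789
  f(a) × f(c) < 0, new interval: [0.490000, 0.607500]
Iteration 4:
  c_4 = (0.490000 + 0.607500)/2 = 0.548750
  f(c_4) = f(0.548750) = -0.028921
  f(a) × f(c) ≥ 0, new interval: [0.548750, 0.607500]
Iteration 5:
  c_5 = (0.548750 + 0.607500)/2 = 0.578125
  f(c_5) = f(0.578125) = 0.017176
  f(a) × f(c) < 0, new interval: [0.548750, 0.578125]
Iteration 6:
  c_6 = (0.548750 + 0.578125)/2 = 0.563438
  f(c_6) = f(0.563438) = -0.005811
  f(a) × f(c) ≥ 0, new interval: [0.563438, 0.578125]

After 6 iteration(s), the approximation is c_6 = 0.563438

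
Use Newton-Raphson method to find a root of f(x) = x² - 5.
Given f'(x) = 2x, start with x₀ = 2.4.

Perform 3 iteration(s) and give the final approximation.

f(x) = x² - 5
f'(x) = 2x
x₀ = 2.4

Newton-Raphson formula: x_{n+1} = x_n - f(x_n)/f'(x_n)

Iteration 1:
  f(2.400000) = 0.760000
  f'(2.400000) = 4.800000
  x_1 = 2.400000 - 0.760000/4.800000 = 2.241667
Iteration 2:
  f(2.241667) = 0.025069
  f'(2.241667) = 4.483333
  x_2 = 2.241667 - 0.025069/4.483333 = 2.236075
Iteration 3:
  f(2.236075) = 0.000031
  f'(2.236075) = 4.472150
  x_3 = 2.236075 - 0.000031/4.472150 = 2.236068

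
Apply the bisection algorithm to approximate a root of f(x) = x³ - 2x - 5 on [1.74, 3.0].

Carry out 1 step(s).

f(x) = x³ - 2x - 5
Initial interval: [1.74, 3.0]

Iteration 1:
  c_1 = (1.740000 + 3.000000)/2 = 2.370000
  f(c_1) = f(2.370000) = 3.572053
  f(a) × f(c) < 0, new interval: [1.740000, 2.370000]

After 1 iteration(s), the approximation is c_1 = 2.370000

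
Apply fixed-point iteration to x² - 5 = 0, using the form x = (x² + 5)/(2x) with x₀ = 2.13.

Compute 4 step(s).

Equation: x² - 5 = 0
Fixed-point form: x = (x² + 5)/(2x)
x₀ = 2.13

x_1 = g(2.130000) = 2.238709
x_2 = g(2.238709) = 2.236070
x_3 = g(2.236070) = 2.236068
x_4 = g(2.236068) = 2.236068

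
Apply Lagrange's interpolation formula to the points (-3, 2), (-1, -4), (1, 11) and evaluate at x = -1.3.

Lagrange interpolation formula:
P(x) = Σ yᵢ × Lᵢ(x)
where Lᵢ(x) = Π_{j≠i} (x - xⱼ)/(xᵢ - xⱼ)

L_0(-1.3) = (-1.3 - (-1))/(-3 - (-1)) × (-1.3 - 1)/(-3 - 1) = 0.086250
L_1(-1.3) = (-1.3 - (-3))/(-1 - (-3)) × (-1.3 - 1)/(-1 - 1) = 0.977500
L_2(-1.3) = (-1.3 - (-3))/(1 - (-3)) × (-1.3 - (-1))/(1 - (-1)) = -0.063750

P(-1.3) = 2×L_0(-1.3) + (-4)×L_1(-1.3) + 11×L_2(-1.3)
P(-1.3) = -4.438750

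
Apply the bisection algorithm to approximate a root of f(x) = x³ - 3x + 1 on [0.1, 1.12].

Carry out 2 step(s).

f(x) = x³ - 3x + 1
Initial interval: [0.1, 1.12]

Iteration 1:
  c_1 = (0.100000 + 1.120000)/2 = 0.610000
  f(c_1) = f(0.610000) = -0.603019
  f(a) × f(c) < 0, new interval: [0.100000, 0.610000]
Iteration 2:
  c_2 = (0.100000 + 0.610000)/2 = 0.355000
  f(c_2) = f(0.355000) = -0.020261
  f(a) × f(c) < 0, new interval: [0.100000, 0.355000]

After 2 iteration(s), the approximation is c_2 = 0.355000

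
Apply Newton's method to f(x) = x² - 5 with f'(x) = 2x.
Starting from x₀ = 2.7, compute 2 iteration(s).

f(x) = x² - 5
f'(x) = 2x
x₀ = 2.7

Newton-Raphson formula: x_{n+1} = x_n - f(x_n)/f'(x_n)

Iteration 1:
  f(2.700000) = 2.290000
  f'(2.700000) = 5.400000
  x_1 = 2.700000 - 2.290000/5.400000 = 2.275926
Iteration 2:
  f(2.275926) = 0.179839
  f'(2.275926) = 4.551852
  x_2 = 2.275926 - 0.179839/4.551852 = 2.236417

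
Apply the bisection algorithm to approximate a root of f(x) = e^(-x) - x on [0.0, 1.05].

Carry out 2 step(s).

f(x) = e^(-x) - x
Initial interval: [0.0, 1.05]

Iteration 1:
  c_1 = (0.000000 + 1.050000)/2 = 0.525000
  f(c_1) = f(0.525000) = 0.066555
  f(a) × f(c) ≥ 0, new interval: [0.525000, 1.050000]
Iteration 2:
  c_2 = (0.525000 + 1.050000)/2 = 0.787500
  f(c_2) = f(0.787500) = -0.332519
  f(a) × f(c) < 0, new interval: [0.525000, 0.787500]

After 2 iteration(s), the approximation is c_2 = 0.787500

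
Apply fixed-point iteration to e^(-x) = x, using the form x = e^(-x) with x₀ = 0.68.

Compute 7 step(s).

Equation: e^(-x) = x
Fixed-point form: x = e^(-x)
x₀ = 0.68

x_1 = g(0.680000) = 0.506617
x_2 = g(0.506617) = 0.602531
x_3 = g(0.602531) = 0.547425
x_4 = g(0.547425) = 0.578438
x_5 = g(0.578438) = 0.560774
x_6 = g(0.560774) = 0.570767
x_7 = g(0.570767) = 0.565092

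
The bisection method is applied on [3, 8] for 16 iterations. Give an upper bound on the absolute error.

Bisection error bound: |error| ≤ (b-a)/2^n
|error| ≤ (8 - 3)/2^16 = 5/2^16
|error| ≤ 0.0000762939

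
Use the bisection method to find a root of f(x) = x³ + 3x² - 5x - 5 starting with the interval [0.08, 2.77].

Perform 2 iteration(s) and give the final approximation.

f(x) = x³ + 3x² - 5x - 5
Initial interval: [0.08, 2.77]

Iteration 1:
  c_1 = (0.080000 + 2.770000)/2 = 1.425000
  f(c_1) = f(1.425000) = -3.139484
  f(a) × f(c) ≥ 0, new interval: [1.425000, 2.770000]
Iteration 2:
  c_2 = (1.425000 + 2.770000)/2 = 2.097500
  f(c_2) = f(2.097500) = 6.938983
  f(a) × f(c) < 0, new interval: [1.425000, 2.097500]

After 2 iteration(s), the approximation is c_2 = 2.097500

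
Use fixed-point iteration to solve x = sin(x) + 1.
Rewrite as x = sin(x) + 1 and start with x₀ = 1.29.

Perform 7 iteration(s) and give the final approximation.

Equation: x = sin(x) + 1
Fixed-point form: x = sin(x) + 1
x₀ = 1.29

x_1 = g(1.290000) = 1.960835
x_2 = g(1.960835) = 1.924894
x_3 = g(1.924894) = 1.937960
x_4 = g(1.937960) = 1.933349
x_5 = g(1.933349) = 1.934994
x_6 = g(1.934994) = 1.934410
x_7 = g(1.934410) = 1.934618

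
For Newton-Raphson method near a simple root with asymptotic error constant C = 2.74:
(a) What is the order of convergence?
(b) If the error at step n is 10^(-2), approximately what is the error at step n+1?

(a) Newton-Raphson has quadratic (order 2) convergence near simple roots.
    This means |e_{n+1}| ≈ C|e_n|².

(b) With |e_n| = 10^(-2) and C = 2.74:
    |e_{n+1}| ≈ 2.74 × (10^(-2))² = 2.74 × 10^(-4)

(a) 2 (quadratic); (b) |e_{n+1}| ≈ 2.740e-04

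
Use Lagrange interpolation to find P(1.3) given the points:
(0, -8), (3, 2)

Lagrange interpolation formula:
P(x) = Σ yᵢ × Lᵢ(x)
where Lᵢ(x) = Π_{j≠i} (x - xⱼ)/(xᵢ - xⱼ)

L_0(1.3) = (1.3 - 3)/(0 - 3) = 0.566667
L_1(1.3) = (1.3 - 0)/(3 - 0) = 0.433333

P(1.3) = (-8)×L_0(1.3) + 2×L_1(1.3)
P(1.3) = -3.666667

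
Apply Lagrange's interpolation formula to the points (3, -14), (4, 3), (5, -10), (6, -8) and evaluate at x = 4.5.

Lagrange interpolation formula:
P(x) = Σ yᵢ × Lᵢ(x)
where Lᵢ(x) = Π_{j≠i} (x - xⱼ)/(xᵢ - xⱼ)

L_0(4.5) = (4.5 - 4)/(3 - 4) × (4.5 - 5)/(3 - 5) × (4.5 - 6)/(3 - 6) = -0.062500
L_1(4.5) = (4.5 - 3)/(4 - 3) × (4.5 - 5)/(4 - 5) × (4.5 - 6)/(4 - 6) = 0.562500
L_2(4.5) = (4.5 - 3)/(5 - 3) × (4.5 - 4)/(5 - 4) × (4.5 - 6)/(5 - 6) = 0.562500
L_3(4.5) = (4.5 - 3)/(6 - 3) × (4.5 - 4)/(6 - 4) × (4.5 - 5)/(6 - 5) = -0.062500

P(4.5) = (-14)×L_0(4.5) + 3×L_1(4.5) + (-10)×L_2(4.5) + (-8)×L_3(4.5)
P(4.5) = -2.562500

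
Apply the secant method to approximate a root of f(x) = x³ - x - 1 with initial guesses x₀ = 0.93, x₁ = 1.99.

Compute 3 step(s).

f(x) = x³ - x - 1
x₀ = 0.93, x₁ = 1.99

Secant formula: x_{n+1} = x_n - f(x_n)(x_n - x_{n-1})/(f(x_n) - f(x_{n-1}))

Iteration 1:
  f(0.930000) = -1.125643
  f(1.990000) = 4.890599
  x_2 = 1.990000 - 4.890599×(1.990000 - 0.930000)/(4.890599 - (-1.125643))
       = 1.128327
Iteration 2:
  f(1.990000) = 4.890599
  f(1.128327) = -0.691830
  x_3 = 1.128327 - (-0.691830)×(1.128327 - 1.990000)/(-0.691830 - 4.890599)
       = 1.235114
Iteration 3:
  f(1.128327) = -0.691830
  f(1.235114) = -0.350940
  x_4 = 1.235114 - (-0.350940)×(1.235114 - 1.128327)/(-0.350940 - (-0.691830))
       = 1.345049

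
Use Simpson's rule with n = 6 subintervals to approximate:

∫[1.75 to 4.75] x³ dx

f(x) = x³
a = 1.75, b = 4.75, n = 6
h = (b - a)/n = 0.500000

Simpson's rule: (h/3)[f(x₀) + 4f(x₁) + 2f(x₂) + ... + f(xₙ)]

x_0 = 1.7500, f(x_0) = 5.359375, coefficient = 1
x_1 = 2.2500, f(x_1) = 11.390625, coefficient = 4
x_2 = 2.7500, f(x_2) = 20.796875, coefficient = 2
x_3 = 3.2500, f(x_3) = 34.328125, coefficient = 4
x_4 = 3.7500, f(x_4) = 52.734375, coefficient = 2
x_5 = 4.2500, f(x_5) = 76.765625, coefficient = 4
x_6 = 4.7500, f(x_6) = 107.171875, coefficient = 1

I ≈ (0.500000/3) × 749.531250 = 124.921875
Exact value: 124.921875
Error: 0.000000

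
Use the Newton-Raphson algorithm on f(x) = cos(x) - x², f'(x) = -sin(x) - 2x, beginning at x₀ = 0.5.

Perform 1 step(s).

f(x) = cos(x) - x²
f'(x) = -sin(x) - 2x
x₀ = 0.5

Newton-Raphson formula: x_{n+1} = x_n - f(x_n)/f'(x_n)

Iteration 1:
  f(0.500000) = 0.627583
  f'(0.500000) = -1.479426
  x_1 = 0.500000 - 0.627583/(-1.479426) = 0.924207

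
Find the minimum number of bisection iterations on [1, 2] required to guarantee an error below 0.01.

We need (b-a)/2^n ≤ 0.01
(2 - 1)/2^n ≤ 0.01
1/2^n ≤ 0.01
2^n ≥ 100
n ≥ log₂(100) = 6.64
n ≥ 7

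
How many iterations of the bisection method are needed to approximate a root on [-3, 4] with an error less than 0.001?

We need (b-a)/2^n ≤ 0.001
(4 - (-3))/2^n ≤ 0.001
7/2^n ≤ 0.001
2^n ≥ 7000
n ≥ log₂(7000) = 12.77
n ≥ 13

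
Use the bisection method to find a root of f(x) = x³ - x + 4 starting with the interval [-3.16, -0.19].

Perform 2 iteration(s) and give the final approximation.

f(x) = x³ - x + 4
Initial interval: [-3.16, -0.19]

Iteration 1:
  c_1 = (-3.160000 + (-0.190000))/2 = -1.675000
  f(c_1) = f(-1.675000) = 0.975578
  f(a) × f(c) < 0, new interval: [-3.160000, -1.675000]
Iteration 2:
  c_2 = (-3.160000 + (-1.675000))/2 = -2.417500
  f(c_2) = f(-2.417500) = -7.711110
  f(a) × f(c) ≥ 0, new interval: [-2.417500, -1.675000]

After 2 iteration(s), the approximation is c_2 = -2.417500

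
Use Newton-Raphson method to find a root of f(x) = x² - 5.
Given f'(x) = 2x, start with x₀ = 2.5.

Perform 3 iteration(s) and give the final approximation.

f(x) = x² - 5
f'(x) = 2x
x₀ = 2.5

Newton-Raphson formula: x_{n+1} = x_n - f(x_n)/f'(x_n)

Iteration 1:
  f(2.500000) = 1.250000
  f'(2.500000) = 5.000000
  x_1 = 2.500000 - 1.250000/5.000000 = 2.250000
Iteration 2:
  f(2.250000) = 0.062500
  f'(2.250000) = 4.500000
  x_2 = 2.250000 - 0.062500/4.500000 = 2.236111
Iteration 3:
  f(2.236111) = 0.000193
  f'(2.236111) = 4.472222
  x_3 = 2.236111 - 0.000193/4.472222 = 2.236068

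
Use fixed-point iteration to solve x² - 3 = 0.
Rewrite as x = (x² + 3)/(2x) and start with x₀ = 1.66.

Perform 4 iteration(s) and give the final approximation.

Equation: x² - 3 = 0
Fixed-point form: x = (x² + 3)/(2x)
x₀ = 1.66

x_1 = g(1.660000) = 1.733614
x_2 = g(1.733614) = 1.732052
x_3 = g(1.732052) = 1.732051
x_4 = g(1.732051) = 1.732051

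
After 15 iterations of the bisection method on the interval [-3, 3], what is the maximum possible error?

Bisection error bound: |error| ≤ (b-a)/2^n
|error| ≤ (3 - (-3))/2^15 = 6/2^15
|error| ≤ 0.0001831055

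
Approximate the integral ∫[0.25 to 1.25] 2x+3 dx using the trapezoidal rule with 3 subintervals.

f(x) = 2x+3
a = 0.25, b = 1.25, n = 3
h = (b - a)/n = 0.333333

Trapezoidal rule: (h/2)[f(x₀) + 2f(x₁) + 2f(x₂) + ... + f(xₙ)]

x_0 = 0.2500, f(x_0) = 3.500000, coefficient = 1
x_1 = 0.5833, f(x_1) = 4.166667, coefficient = 2
x_2 = 0.9167, f(x_2) = 4.833333, coefficient = 2
x_3 = 1.2500, f(x_3) = 5.500000, coefficient = 1

I ≈ (0.333333/2) × 27.000000 = 4.500000
Exact value: 4.500000
Error: 0.000000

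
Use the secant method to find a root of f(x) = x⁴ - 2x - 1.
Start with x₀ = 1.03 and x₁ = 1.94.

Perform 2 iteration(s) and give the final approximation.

f(x) = x⁴ - 2x - 1
x₀ = 1.03, x₁ = 1.94

Secant formula: x_{n+1} = x_n - f(x_n)(x_n - x_{n-1})/(f(x_n) - f(x_{n-1}))

Iteration 1:
  f(1.030000) = -1.934491
  f(1.940000) = 9.284685
  x_2 = 1.940000 - 9.284685×(1.940000 - 1.030000)/(9.284685 - (-1.934491))
       = 1.186909
Iteration 2:
  f(1.940000) = 9.284685
  f(1.186909) = -1.389234
  x_3 = 1.186909 - (-1.389234)×(1.186909 - 1.940000)/(-1.389234 - 9.284685)
       = 1.284925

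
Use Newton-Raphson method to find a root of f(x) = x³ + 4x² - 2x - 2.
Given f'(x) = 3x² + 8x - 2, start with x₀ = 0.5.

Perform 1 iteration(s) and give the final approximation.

f(x) = x³ + 4x² - 2x - 2
f'(x) = 3x² + 8x - 2
x₀ = 0.5

Newton-Raphson formula: x_{n+1} = x_n - f(x_n)/f'(x_n)

Iteration 1:
  f(0.500000) = -1.875000
  f'(0.500000) = 2.750000
  x_1 = 0.500000 - (-1.875000)/2.750000 = 1.181818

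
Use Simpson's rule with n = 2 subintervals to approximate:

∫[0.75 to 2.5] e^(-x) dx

f(x) = e^(-x)
a = 0.75, b = 2.5, n = 2
h = (b - a)/n = 0.875000

Simpson's rule: (h/3)[f(x₀) + 4f(x₁) + 2f(x₂) + ... + f(xₙ)]

x_0 = 0.7500, f(x_0) = 0.472367, coefficient = 1
x_1 = 1.6250, f(x_1) = 0.196912, coefficient = 4
x_2 = 2.5000, f(x_2) = 0.082085, coefficient = 1

I ≈ (0.875000/3) × 1.342098 = 0.391445
Exact value: 0.390282
Error: 0.001164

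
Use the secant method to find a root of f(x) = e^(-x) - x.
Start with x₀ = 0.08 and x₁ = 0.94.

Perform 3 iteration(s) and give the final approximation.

f(x) = e^(-x) - x
x₀ = 0.08, x₁ = 0.94

Secant formula: x_{n+1} = x_n - f(x_n)(x_n - x_{n-1})/(f(x_n) - f(x_{n-1}))

Iteration 1:
  f(0.080000) = 0.843116
  f(0.940000) = -0.549372
  x_2 = 0.940000 - (-0.549372)×(0.940000 - 0.080000)/(-0.549372 - 0.843116)
       = 0.600708
Iteration 2:
  f(0.940000) = -0.549372
  f(0.600708) = -0.052285
  x_3 = 0.600708 - (-0.052285)×(0.600708 - 0.940000)/(-0.052285 - (-0.549372))
       = 0.565020
Iteration 3:
  f(0.600708) = -0.052285
  f(0.565020) = 0.003328
  x_4 = 0.565020 - 0.003328×(0.565020 - 0.600708)/(0.003328 - (-0.052285))
       = 0.567156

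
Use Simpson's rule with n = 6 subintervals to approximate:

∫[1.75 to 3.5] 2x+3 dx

f(x) = 2x+3
a = 1.75, b = 3.5, n = 6
h = (b - a)/n = 0.291667

Simpson's rule: (h/3)[f(x₀) + 4f(x₁) + 2f(x₂) + ... + f(xₙ)]

x_0 = 1.7500, f(x_0) = 6.500000, coefficient = 1
x_1 = 2.0417, f(x_1) = 7.083333, coefficient = 4
x_2 = 2.3333, f(x_2) = 7.666667, coefficient = 2
x_3 = 2.6250, f(x_3) = 8.250000, coefficient = 4
x_4 = 2.9167, f(x_4) = 8.833333, coefficient = 2
x_5 = 3.2083, f(x_5) = 9.416667, coefficient = 4
x_6 = 3.5000, f(x_6) = 10.000000, coefficient = 1

I ≈ (0.291667/3) × 148.500000 = 14.437500
Exact value: 14.437500
Error: 0.000000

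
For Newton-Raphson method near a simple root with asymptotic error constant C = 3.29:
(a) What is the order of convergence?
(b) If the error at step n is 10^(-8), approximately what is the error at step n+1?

(a) Newton-Raphson has quadratic (order 2) convergence near simple roots.
    This means |e_{n+1}| ≈ C|e_n|².

(b) With |e_n| = 10^(-8) and C = 3.29:
    |e_{n+1}| ≈ 3.29 × (10^(-8))² = 3.29 × 10^(-16)

(a) 2 (quadratic); (b) |e_{n+1}| ≈ 3.290e-16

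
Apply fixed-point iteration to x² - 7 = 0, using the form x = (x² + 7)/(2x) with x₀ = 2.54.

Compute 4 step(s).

Equation: x² - 7 = 0
Fixed-point form: x = (x² + 7)/(2x)
x₀ = 2.54

x_1 = g(2.540000) = 2.647953
x_2 = g(2.647953) = 2.645752
x_3 = g(2.645752) = 2.645751
x_4 = g(2.645751) = 2.645751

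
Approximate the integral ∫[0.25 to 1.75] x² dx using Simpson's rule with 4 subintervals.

f(x) = x²
a = 0.25, b = 1.75, n = 4
h = (b - a)/n = 0.375000

Simpson's rule: (h/3)[f(x₀) + 4f(x₁) + 2f(x₂) + ... + f(xₙ)]

x_0 = 0.2500, f(x_0) = 0.062500, coefficient = 1
x_1 = 0.6250, f(x_1) = 0.390625, coefficient = 4
x_2 = 1.0000, f(x_2) = 1.000000, coefficient = 2
x_3 = 1.3750, f(x_3) = 1.890625, coefficient = 4
x_4 = 1.7500, f(x_4) = 3.062500, coefficient = 1

I ≈ (0.375000/3) × 14.250000 = 1.781250
Exact value: 1.781250
Error: 0.000000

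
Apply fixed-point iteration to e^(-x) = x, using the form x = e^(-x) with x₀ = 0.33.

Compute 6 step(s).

Equation: e^(-x) = x
Fixed-point form: x = e^(-x)
x₀ = 0.33

x_1 = g(0.330000) = 0.718924
x_2 = g(0.718924) = 0.487276
x_3 = g(0.487276) = 0.614297
x_4 = g(0.614297) = 0.541021
x_5 = g(0.541021) = 0.582154
x_6 = g(0.582154) = 0.558694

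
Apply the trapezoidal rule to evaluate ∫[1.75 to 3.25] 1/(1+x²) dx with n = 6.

f(x) = 1/(1+x²)
a = 1.75, b = 3.25, n = 6
h = (b - a)/n = 0.250000

Trapezoidal rule: (h/2)[f(x₀) + 2f(x₁) + 2f(x₂) + ... + f(xₙ)]

x_0 = 1.7500, f(x_0) = 0.246154, coefficient = 1
x_1 = 2.0000, f(x_1) = 0.200000, coefficient = 2
x_2 = 2.2500, f(x_2) = 0.164948, coefficient = 2
x_3 = 2.5000, f(x_3) = 0.137931, coefficient = 2
x_4 = 2.7500, f(x_4) = 0.116788, coefficient = 2
x_5 = 3.0000, f(x_5) = 0.100000, coefficient = 2
x_6 = 3.2500, f(x_6) = 0.086486, coefficient = 1

I ≈ (0.250000/2) × 1.771976 = 0.221497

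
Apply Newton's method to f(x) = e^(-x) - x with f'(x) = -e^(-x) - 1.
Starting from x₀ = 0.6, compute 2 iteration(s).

f(x) = e^(-x) - x
f'(x) = -e^(-x) - 1
x₀ = 0.6

Newton-Raphson formula: x_{n+1} = x_n - f(x_n)/f'(x_n)

Iteration 1:
  f(0.600000) = -0.051188
  f'(0.600000) = -1.548812
  x_1 = 0.600000 - (-0.051188)/(-1.548812) = 0.566950
Iteration 2:
  f(0.566950) = 0.000303
  f'(0.566950) = -1.567253
  x_2 = 0.566950 - 0.000303/(-1.567253) = 0.567143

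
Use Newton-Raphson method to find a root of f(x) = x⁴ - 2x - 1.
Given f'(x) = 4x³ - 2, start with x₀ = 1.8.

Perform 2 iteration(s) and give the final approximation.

f(x) = x⁴ - 2x - 1
f'(x) = 4x³ - 2
x₀ = 1.8

Newton-Raphson formula: x_{n+1} = x_n - f(x_n)/f'(x_n)

Iteration 1:
  f(1.800000) = 5.897600
  f'(1.800000) = 21.328000
  x_1 = 1.800000 - 5.897600/21.328000 = 1.523481
Iteration 2:
  f(1.523481) = 1.340051
  f'(1.523481) = 12.143960
  x_2 = 1.523481 - 1.340051/12.143960 = 1.413134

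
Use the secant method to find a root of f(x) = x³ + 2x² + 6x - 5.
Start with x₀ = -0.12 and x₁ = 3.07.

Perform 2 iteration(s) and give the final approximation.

f(x) = x³ + 2x² + 6x - 5
x₀ = -0.12, x₁ = 3.07

Secant formula: x_{n+1} = x_n - f(x_n)(x_n - x_{n-1})/(f(x_n) - f(x_{n-1}))

Iteration 1:
  f(-0.120000) = -5.692928
  f(3.070000) = 61.204243
  x_2 = 3.070000 - 61.204243×(3.070000 - (-0.120000))/(61.204243 - (-5.692928))
       = 0.151468
Iteration 2:
  f(3.070000) = 61.204243
  f(0.151468) = -4.041832
  x_3 = 0.151468 - (-4.041832)×(0.151468 - 3.070000)/(-4.041832 - 61.204243)
       = 0.332264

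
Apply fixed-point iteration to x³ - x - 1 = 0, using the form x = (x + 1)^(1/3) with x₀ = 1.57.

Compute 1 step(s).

Equation: x³ - x - 1 = 0
Fixed-point form: x = (x + 1)^(1/3)
x₀ = 1.57

x_1 = g(1.570000) = 1.369760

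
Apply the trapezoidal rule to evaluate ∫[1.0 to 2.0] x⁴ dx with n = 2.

f(x) = x⁴
a = 1.0, b = 2.0, n = 2
h = (b - a)/n = 0.500000

Trapezoidal rule: (h/2)[f(x₀) + 2f(x₁) + 2f(x₂) + ... + f(xₙ)]

x_0 = 1.0000, f(x_0) = 1.000000, coefficient = 1
x_1 = 1.5000, f(x_1) = 5.062500, coefficient = 2
x_2 = 2.0000, f(x_2) = 16.000000, coefficient = 1

I ≈ (0.500000/2) × 27.125000 = 6.781250
Exact value: 6.200000
Error: 0.581250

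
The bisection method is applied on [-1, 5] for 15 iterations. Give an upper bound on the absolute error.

Bisection error bound: |error| ≤ (b-a)/2^n
|error| ≤ (5 - (-1))/2^15 = 6/2^15
|error| ≤ 0.0001831055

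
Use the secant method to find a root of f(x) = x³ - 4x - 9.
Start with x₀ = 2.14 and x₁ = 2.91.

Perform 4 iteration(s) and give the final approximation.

f(x) = x³ - 4x - 9
x₀ = 2.14, x₁ = 2.91

Secant formula: x_{n+1} = x_n - f(x_n)(x_n - x_{n-1})/(f(x_n) - f(x_{n-1}))

Iteration 1:
  f(2.140000) = -7.759656
  f(2.910000) = 4.002171
  x_2 = 2.910000 - 4.002171×(2.910000 - 2.140000)/(4.002171 - (-7.759656))
       = 2.647994
Iteration 2:
  f(2.910000) = 4.002171
  f(2.647994) = -1.024584
  x_3 = 2.647994 - (-1.024584)×(2.647994 - 2.910000)/(-1.024584 - 4.002171)
       = 2.701398
Iteration 3:
  f(2.647994) = -1.024584
  f(2.701398) = -0.092011
  x_4 = 2.701398 - (-0.092011)×(2.701398 - 2.647994)/(-0.092011 - (-1.024584))
       = 2.706666
Iteration 4:
  f(2.701398) = -0.092011
  f(2.706666) = 0.002490
  x_5 = 2.706666 - 0.002490×(2.706666 - 2.701398)/(0.002490 - (-0.092011))
       = 2.706528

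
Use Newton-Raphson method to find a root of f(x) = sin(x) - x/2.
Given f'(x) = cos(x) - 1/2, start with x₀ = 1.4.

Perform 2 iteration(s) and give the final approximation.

f(x) = sin(x) - x/2
f'(x) = cos(x) - 1/2
x₀ = 1.4

Newton-Raphson formula: x_{n+1} = x_n - f(x_n)/f'(x_n)

Iteration 1:
  f(1.400000) = 0.285450
  f'(1.400000) = -0.330033
  x_1 = 1.400000 - 0.285450/(-0.330033) = 2.264913
Iteration 2:
  f(2.264913) = -0.363838
  f'(2.264913) = -1.139707
  x_2 = 2.264913 - (-0.363838)/(-1.139707) = 1.945675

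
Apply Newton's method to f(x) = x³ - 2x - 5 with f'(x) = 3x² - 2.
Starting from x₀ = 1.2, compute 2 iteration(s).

f(x) = x³ - 2x - 5
f'(x) = 3x² - 2
x₀ = 1.2

Newton-Raphson formula: x_{n+1} = x_n - f(x_n)/f'(x_n)

Iteration 1:
  f(1.200000) = -5.672000
  f'(1.200000) = 2.320000
  x_1 = 1.200000 - (-5.672000)/2.320000 = 3.644828
Iteration 2:
  f(3.644828) = 36.131034
  f'(3.644828) = 37.854304
  x_2 = 3.644828 - 36.131034/37.854304 = 2.690351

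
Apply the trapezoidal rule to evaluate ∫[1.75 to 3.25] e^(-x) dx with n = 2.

f(x) = e^(-x)
a = 1.75, b = 3.25, n = 2
h = (b - a)/n = 0.750000

Trapezoidal rule: (h/2)[f(x₀) + 2f(x₁) + 2f(x₂) + ... + f(xₙ)]

x_0 = 1.7500, f(x_0) = 0.173774, coefficient = 1
x_1 = 2.5000, f(x_1) = 0.082085, coefficient = 2
x_2 = 3.2500, f(x_2) = 0.038774, coefficient = 1

I ≈ (0.750000/2) × 0.376718 = 0.141269
Exact value: 0.135000
Error: 0.006270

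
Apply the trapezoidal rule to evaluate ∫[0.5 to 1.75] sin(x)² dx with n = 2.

f(x) = sin(x)²
a = 0.5, b = 1.75, n = 2
h = (b - a)/n = 0.625000

Trapezoidal rule: (h/2)[f(x₀) + 2f(x₁) + 2f(x₂) + ... + f(xₙ)]

x_0 = 0.5000, f(x_0) = 0.229849, coefficient = 1
x_1 = 1.1250, f(x_1) = 0.814087, coefficient = 2
x_2 = 1.7500, f(x_2) = 0.968228, coefficient = 1

I ≈ (0.625000/2) × 2.826251 = 0.883203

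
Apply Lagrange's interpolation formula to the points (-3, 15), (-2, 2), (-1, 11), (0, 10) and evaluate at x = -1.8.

Lagrange interpolation formula:
P(x) = Σ yᵢ × Lᵢ(x)
where Lᵢ(x) = Π_{j≠i} (x - xⱼ)/(xᵢ - xⱼ)

L_0(-1.8) = (-1.8 - (-2))/(-3 - (-2)) × (-1.8 - (-1))/(-3 - (-1)) × (-1.8 - 0)/(-3 - 0) = -0.048000
L_1(-1.8) = (-1.8 - (-3))/(-2 - (-3)) × (-1.8 - (-1))/(-2 - (-1)) × (-1.8 - 0)/(-2 - 0) = 0.864000
L_2(-1.8) = (-1.8 - (-3))/(-1 - (-3)) × (-1.8 - (-2))/(-1 - (-2)) × (-1.8 - 0)/(-1 - 0) = 0.216000
L_3(-1.8) = (-1.8 - (-3))/(0 - (-3)) × (-1.8 - (-2))/(0 - (-2)) × (-1.8 - (-1))/(0 - (-1)) = -0.032000

P(-1.8) = 15×L_0(-1.8) + 2×L_1(-1.8) + 11×L_2(-1.8) + 10×L_3(-1.8)
P(-1.8) = 3.064000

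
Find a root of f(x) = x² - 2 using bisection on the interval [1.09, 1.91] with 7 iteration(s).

f(x) = x² - 2
Initial interval: [1.09, 1.91]

Iteration 1:
  c_1 = (1.090000 + 1.910000)/2 = 1.500000
  f(c_1) = f(1.500000) = 0.250000
  f(a) × f(c) < 0, new interval: [1.090000, 1.500000]
Iteration 2:
  c_2 = (1.090000 + 1.500000)/2 = 1.295000
  f(c_2) = f(1.295000) = -0.322975
  f(a) × f(c) ≥ 0, new interval: [1.295000, 1.500000]
Iteration 3:
  c_3 = (1.295000 + 1.500000)/2 = 1.397500
  f(c_3) = f(1.397500) = -0.046994
  f(a) × f(c) ≥ 0, new interval: [1.397500, 1.500000]
Iteration 4:
  c_4 = (1.397500 + 1.500000)/2 = 1.448750
  f(c_4) = f(1.448750) = 0.098877
  f(a) × f(c) < 0, new interval: [1.397500, 1.448750]
Iteration 5:
  c_5 = (1.397500 + 1.448750)/2 = 1.423125
  f(c_5) = f(1.423125) = 0.025285
  f(a) × f(c) < 0, new interval: [1.397500, 1.423125]
Iteration 6:
  c_6 = (1.397500 + 1.423125)/2 = 1.410312
  f(c_6) = f(1.410312) = -0.011019
  f(a) × f(c) ≥ 0, new interval: [1.410312, 1.423125]
Iteration 7:
  c_7 = (1.410312 + 1.423125)/2 = 1.416719
  f(c_7) = f(1.416719) = 0.007092
  f(a) × f(c) < 0, new interval: [1.410312, 1.416719]

After 7 iteration(s), the approximation is c_7 = 1.416719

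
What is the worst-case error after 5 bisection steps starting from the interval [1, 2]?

Bisection error bound: |error| ≤ (b-a)/2^n
|error| ≤ (2 - 1)/2^5 = 1/2^5
|error| ≤ 0.0312500000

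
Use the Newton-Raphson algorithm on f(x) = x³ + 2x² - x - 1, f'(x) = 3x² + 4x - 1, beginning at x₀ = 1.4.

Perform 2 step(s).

f(x) = x³ + 2x² - x - 1
f'(x) = 3x² + 4x - 1
x₀ = 1.4

Newton-Raphson formula: x_{n+1} = x_n - f(x_n)/f'(x_n)

Iteration 1:
  f(1.400000) = 4.264000
  f'(1.400000) = 10.480000
  x_1 = 1.400000 - 4.264000/10.480000 = 0.993130
Iteration 2:
  f(0.993130) = 0.959014
  f'(0.993130) = 5.931439
  x_2 = 0.993130 - 0.959014/5.931439 = 0.831447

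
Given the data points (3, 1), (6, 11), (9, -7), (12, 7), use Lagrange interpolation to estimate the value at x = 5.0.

Lagrange interpolation formula:
P(x) = Σ yᵢ × Lᵢ(x)
where Lᵢ(x) = Π_{j≠i} (x - xⱼ)/(xᵢ - xⱼ)

L_0(5.0) = (5.0 - 6)/(3 - 6) × (5.0 - 9)/(3 - 9) × (5.0 - 12)/(3 - 12) = 0.172840
L_1(5.0) = (5.0 - 3)/(6 - 3) × (5.0 - 9)/(6 - 9) × (5.0 - 12)/(6 - 12) = 1.037037
L_2(5.0) = (5.0 - 3)/(9 - 3) × (5.0 - 6)/(9 - 6) × (5.0 - 12)/(9 - 12) = -0.259259
L_3(5.0) = (5.0 - 3)/(12 - 3) × (5.0 - 6)/(12 - 6) × (5.0 - 9)/(12 - 9) = 0.049383

P(5.0) = 1×L_0(5.0) + 11×L_1(5.0) + (-7)×L_2(5.0) + 7×L_3(5.0)
P(5.0) = 13.740741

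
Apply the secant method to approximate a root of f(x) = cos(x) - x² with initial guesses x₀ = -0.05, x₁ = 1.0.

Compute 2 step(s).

f(x) = cos(x) - x²
x₀ = -0.05, x₁ = 1.0

Secant formula: x_{n+1} = x_n - f(x_n)(x_n - x_{n-1})/(f(x_n) - f(x_{n-1}))

Iteration 1:
  f(-0.050000) = 0.996250
  f(1.000000) = -0.459698
  x_2 = 1.000000 - (-0.459698)×(1.000000 - (-0.050000))/(-0.459698 - 0.996250)
       = 0.668475
Iteration 2:
  f(1.000000) = -0.459698
  f(0.668475) = 0.337908
  x_3 = 0.668475 - 0.337908×(0.668475 - 1.000000)/(0.337908 - (-0.459698))
       = 0.808927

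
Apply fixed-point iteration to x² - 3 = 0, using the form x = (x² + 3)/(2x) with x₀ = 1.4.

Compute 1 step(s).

Equation: x² - 3 = 0
Fixed-point form: x = (x² + 3)/(2x)
x₀ = 1.4

x_1 = g(1.400000) = 1.771429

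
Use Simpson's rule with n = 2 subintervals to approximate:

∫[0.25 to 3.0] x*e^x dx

f(x) = x*e^x
a = 0.25, b = 3.0, n = 2
h = (b - a)/n = 1.375000

Simpson's rule: (h/3)[f(x₀) + 4f(x₁) + 2f(x₂) + ... + f(xₙ)]

x_0 = 0.2500, f(x_0) = 0.321006, coefficient = 1
x_1 = 1.6250, f(x_1) = 8.252431, coefficient = 4
x_2 = 3.0000, f(x_2) = 60.256611, coefficient = 1

I ≈ (1.375000/3) × 93.587341 = 42.894198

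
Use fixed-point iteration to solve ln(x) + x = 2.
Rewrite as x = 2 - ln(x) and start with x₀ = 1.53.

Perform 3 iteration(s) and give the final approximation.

Equation: ln(x) + x = 2
Fixed-point form: x = 2 - ln(x)
x₀ = 1.53

x_1 = g(1.530000) = 1.574732
x_2 = g(1.574732) = 1.545915
x_3 = g(1.545915) = 1.564384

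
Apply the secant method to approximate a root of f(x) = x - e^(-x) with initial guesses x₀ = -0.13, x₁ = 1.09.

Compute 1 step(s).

f(x) = x - e^(-x)
x₀ = -0.13, x₁ = 1.09

Secant formula: x_{n+1} = x_n - f(x_n)(x_n - x_{n-1})/(f(x_n) - f(x_{n-1}))

Iteration 1:
  f(-0.130000) = -1.268828
  f(1.090000) = 0.753784
  x_2 = 1.090000 - 0.753784×(1.090000 - (-0.130000))/(0.753784 - (-1.268828))
       = 0.635333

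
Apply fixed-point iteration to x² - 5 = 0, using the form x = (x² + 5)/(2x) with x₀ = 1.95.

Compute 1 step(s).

Equation: x² - 5 = 0
Fixed-point form: x = (x² + 5)/(2x)
x₀ = 1.95

x_1 = g(1.950000) = 2.257051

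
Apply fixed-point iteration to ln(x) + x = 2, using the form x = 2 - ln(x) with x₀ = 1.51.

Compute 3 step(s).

Equation: ln(x) + x = 2
Fixed-point form: x = 2 - ln(x)
x₀ = 1.51

x_1 = g(1.510000) = 1.587890
x_2 = g(1.587890) = 1.537594
x_3 = g(1.537594) = 1.569781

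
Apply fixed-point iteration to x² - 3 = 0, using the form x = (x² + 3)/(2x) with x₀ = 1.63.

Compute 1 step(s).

Equation: x² - 3 = 0
Fixed-point form: x = (x² + 3)/(2x)
x₀ = 1.63

x_1 = g(1.630000) = 1.735245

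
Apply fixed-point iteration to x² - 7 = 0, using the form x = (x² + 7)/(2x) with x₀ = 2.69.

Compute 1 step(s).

Equation: x² - 7 = 0
Fixed-point form: x = (x² + 7)/(2x)
x₀ = 2.69

x_1 = g(2.690000) = 2.646115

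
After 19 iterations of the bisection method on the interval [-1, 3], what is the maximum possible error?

Bisection error bound: |error| ≤ (b-a)/2^n
|error| ≤ (3 - (-1))/2^19 = 4/2^19
|error| ≤ 0.0000076294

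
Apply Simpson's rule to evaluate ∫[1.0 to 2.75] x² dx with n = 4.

f(x) = x²
a = 1.0, b = 2.75, n = 4
h = (b - a)/n = 0.437500

Simpson's rule: (h/3)[f(x₀) + 4f(x₁) + 2f(x₂) + ... + f(xₙ)]

x_0 = 1.0000, f(x_0) = 1.000000, coefficient = 1
x_1 = 1.4375, f(x_1) = 2.066406, coefficient = 4
x_2 = 1.8750, f(x_2) = 3.515625, coefficient = 2
x_3 = 2.3125, f(x_3) = 5.347656, coefficient = 4
x_4 = 2.7500, f(x_4) = 7.562500, coefficient = 1

I ≈ (0.437500/3) × 45.250000 = 6.598958
Exact value: 6.598958
Error: 0.000000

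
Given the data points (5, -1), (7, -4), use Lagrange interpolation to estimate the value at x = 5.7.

Lagrange interpolation formula:
P(x) = Σ yᵢ × Lᵢ(x)
where Lᵢ(x) = Π_{j≠i} (x - xⱼ)/(xᵢ - xⱼ)

L_0(5.7) = (5.7 - 7)/(5 - 7) = 0.650000
L_1(5.7) = (5.7 - 5)/(7 - 5) = 0.350000

P(5.7) = (-1)×L_0(5.7) + (-4)×L_1(5.7)
P(5.7) = -2.050000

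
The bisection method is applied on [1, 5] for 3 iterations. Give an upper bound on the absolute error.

Bisection error bound: |error| ≤ (b-a)/2^n
|error| ≤ (5 - 1)/2^3 = 4/2^3
|error| ≤ 0.5000000000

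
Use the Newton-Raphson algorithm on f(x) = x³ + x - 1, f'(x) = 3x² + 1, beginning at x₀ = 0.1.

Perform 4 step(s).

f(x) = x³ + x - 1
f'(x) = 3x² + 1
x₀ = 0.1

Newton-Raphson formula: x_{n+1} = x_n - f(x_n)/f'(x_n)

Iteration 1:
  f(0.100000) = -0.899000
  f'(0.100000) = 1.030000
  x_1 = 0.100000 - (-0.899000)/1.030000 = 0.972816
Iteration 2:
  f(0.972816) = 0.893459
  f'(0.972816) = 3.839110
  x_2 = 0.972816 - 0.893459/3.839110 = 0.740090
Iteration 3:
  f(0.740090) = 0.145462
  f'(0.740090) = 2.643200
  x_3 = 0.740090 - 0.145462/2.643200 = 0.685058
Iteration 4:
  f(0.685058) = 0.006558
  f'(0.685058) = 2.407911
  x_4 = 0.685058 - 0.006558/2.407911 = 0.682334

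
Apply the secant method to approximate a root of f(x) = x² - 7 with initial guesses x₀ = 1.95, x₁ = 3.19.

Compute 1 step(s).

f(x) = x² - 7
x₀ = 1.95, x₁ = 3.19

Secant formula: x_{n+1} = x_n - f(x_n)(x_n - x_{n-1})/(f(x_n) - f(x_{n-1}))

Iteration 1:
  f(1.950000) = -3.197500
  f(3.190000) = 3.176100
  x_2 = 3.190000 - 3.176100×(3.190000 - 1.950000)/(3.176100 - (-3.197500))
       = 2.572082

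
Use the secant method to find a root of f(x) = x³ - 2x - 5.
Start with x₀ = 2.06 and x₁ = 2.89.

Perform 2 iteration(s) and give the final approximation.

f(x) = x³ - 2x - 5
x₀ = 2.06, x₁ = 2.89

Secant formula: x_{n+1} = x_n - f(x_n)(x_n - x_{n-1})/(f(x_n) - f(x_{n-1}))

Iteration 1:
  f(2.060000) = -0.378184
  f(2.890000) = 13.357569
  x_2 = 2.890000 - 13.357569×(2.890000 - 2.060000)/(13.357569 - (-0.378184))
       = 2.082852
Iteration 2:
  f(2.890000) = 13.357569
  f(2.082852) = -0.129722
  x_3 = 2.082852 - (-0.129722)×(2.082852 - 2.890000)/(-0.129722 - 13.357569)
       = 2.090615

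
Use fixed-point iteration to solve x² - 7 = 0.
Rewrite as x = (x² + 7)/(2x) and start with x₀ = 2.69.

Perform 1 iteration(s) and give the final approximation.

Equation: x² - 7 = 0
Fixed-point form: x = (x² + 7)/(2x)
x₀ = 2.69

x_1 = g(2.690000) = 2.646115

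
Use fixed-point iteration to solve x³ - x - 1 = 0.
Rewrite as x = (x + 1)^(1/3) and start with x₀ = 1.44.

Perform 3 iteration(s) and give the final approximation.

Equation: x³ - x - 1 = 0
Fixed-point form: x = (x + 1)^(1/3)
x₀ = 1.44

x_1 = g(1.440000) = 1.346263
x_2 = g(1.346263) = 1.328798
x_3 = g(1.328798) = 1.325492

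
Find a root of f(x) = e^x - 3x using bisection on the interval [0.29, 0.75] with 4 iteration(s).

f(x) = e^x - 3x
Initial interval: [0.29, 0.75]

Iteration 1:
  c_1 = (0.290000 + 0.750000)/2 = 0.520000
  f(c_1) = f(0.520000) = 0.122028
  f(a) × f(c) ≥ 0, new interval: [0.520000, 0.750000]
Iteration 2:
  c_2 = (0.520000 + 0.750000)/2 = 0.635000
  f(c_2) = f(0.635000) = -0.017978
  f(a) × f(c) < 0, new interval: [0.520000, 0.635000]
Iteration 3:
  c_3 = (0.520000 + 0.635000)/2 = 0.577500
  f(c_3) = f(0.577500) = 0.049079
  f(a) × f(c) ≥ 0, new interval: [0.577500, 0.635000]
Iteration 4:
  c_4 = (0.577500 + 0.635000)/2 = 0.606250
  f(c_4) = f(0.606250) = 0.014793
  f(a) × f(c) ≥ 0, new interval: [0.606250, 0.635000]

After 4 iteration(s), the approximation is c_4 = 0.606250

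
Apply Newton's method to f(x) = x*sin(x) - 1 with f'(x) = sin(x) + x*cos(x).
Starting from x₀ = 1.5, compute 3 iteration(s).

f(x) = x*sin(x) - 1
f'(x) = sin(x) + x*cos(x)
x₀ = 1.5

Newton-Raphson formula: x_{n+1} = x_n - f(x_n)/f'(x_n)

Iteration 1:
  f(1.500000) = 0.496242
  f'(1.500000) = 1.103601
  x_1 = 1.500000 - 0.496242/1.103601 = 1.050342
Iteration 2:
  f(1.050342) = -0.088730
  f'(1.050342) = 1.389902
  x_2 = 1.050342 - (-0.088730)/1.389902 = 1.114181
Iteration 3:
  f(1.114181) = 0.000033
  f'(1.114181) = 1.388807
  x_3 = 1.114181 - 0.000033/1.388807 = 1.114157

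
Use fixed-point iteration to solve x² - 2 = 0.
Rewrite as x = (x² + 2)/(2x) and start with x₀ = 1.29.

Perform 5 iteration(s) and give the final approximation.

Equation: x² - 2 = 0
Fixed-point form: x = (x² + 2)/(2x)
x₀ = 1.29

x_1 = g(1.290000) = 1.420194
x_2 = g(1.420194) = 1.414226
x_3 = g(1.414226) = 1.414214
x_4 = g(1.414214) = 1.414214
x_5 = g(1.414214) = 1.414214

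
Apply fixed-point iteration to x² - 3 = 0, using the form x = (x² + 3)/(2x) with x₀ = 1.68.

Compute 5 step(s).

Equation: x² - 3 = 0
Fixed-point form: x = (x² + 3)/(2x)
x₀ = 1.68

x_1 = g(1.680000) = 1.732857
x_2 = g(1.732857) = 1.732051
x_3 = g(1.732051) = 1.732051
x_4 = g(1.732051) = 1.732051
x_5 = g(1.732051) = 1.732051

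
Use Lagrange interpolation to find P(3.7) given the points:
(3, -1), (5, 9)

Lagrange interpolation formula:
P(x) = Σ yᵢ × Lᵢ(x)
where Lᵢ(x) = Π_{j≠i} (x - xⱼ)/(xᵢ - xⱼ)

L_0(3.7) = (3.7 - 5)/(3 - 5) = 0.650000
L_1(3.7) = (3.7 - 3)/(5 - 3) = 0.350000

P(3.7) = (-1)×L_0(3.7) + 9×L_1(3.7)
P(3.7) = 2.500000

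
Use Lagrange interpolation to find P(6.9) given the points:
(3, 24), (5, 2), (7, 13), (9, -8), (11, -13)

Lagrange interpolation formula:
P(x) = Σ yᵢ × Lᵢ(x)
where Lᵢ(x) = Π_{j≠i} (x - xⱼ)/(xᵢ - xⱼ)

L_0(6.9) = (6.9 - 5)/(3 - 5) × (6.9 - 7)/(3 - 7) × (6.9 - 9)/(3 - 9) × (6.9 - 11)/(3 - 11) = -0.004260
L_1(6.9) = (6.9 - 3)/(5 - 3) × (6.9 - 7)/(5 - 7) × (6.9 - 9)/(5 - 9) × (6.9 - 11)/(5 - 11) = 0.034978
L_2(6.9) = (6.9 - 3)/(7 - 3) × (6.9 - 5)/(7 - 5) × (6.9 - 9)/(7 - 9) × (6.9 - 11)/(7 - 11) = 0.996877
L_3(6.9) = (6.9 - 3)/(9 - 3) × (6.9 - 5)/(9 - 5) × (6.9 - 7)/(9 - 7) × (6.9 - 11)/(9 - 11) = -0.031647
L_4(6.9) = (6.9 - 3)/(11 - 3) × (6.9 - 5)/(11 - 5) × (6.9 - 7)/(11 - 7) × (6.9 - 9)/(11 - 9) = 0.004052

P(6.9) = 24×L_0(6.9) + 2×L_1(6.9) + 13×L_2(6.9) + (-8)×L_3(6.9) + (-13)×L_4(6.9)
P(6.9) = 13.127602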